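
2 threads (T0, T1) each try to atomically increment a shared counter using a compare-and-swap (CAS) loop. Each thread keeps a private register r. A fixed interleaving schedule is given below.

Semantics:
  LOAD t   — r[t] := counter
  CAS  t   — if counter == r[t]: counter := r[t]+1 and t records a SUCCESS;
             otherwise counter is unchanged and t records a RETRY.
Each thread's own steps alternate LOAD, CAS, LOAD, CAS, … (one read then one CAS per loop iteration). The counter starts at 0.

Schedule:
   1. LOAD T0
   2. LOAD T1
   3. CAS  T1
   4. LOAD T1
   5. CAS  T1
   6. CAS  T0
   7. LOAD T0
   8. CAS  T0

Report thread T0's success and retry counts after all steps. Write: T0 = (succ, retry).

T0 = (1, 1)

T0 LOAD — after: cnt=0, r=0 — load
T1 LOAD — after: cnt=0, r=0 — load
T1 CAS — after: cnt=1, r=0 — ok
T1 LOAD — after: cnt=1, r=1 — load
T1 CAS — after: cnt=2, r=1 — ok
T0 CAS — after: cnt=2, r=0 — retry
T0 LOAD — after: cnt=2, r=2 — load
T0 CAS — after: cnt=3, r=2 — ok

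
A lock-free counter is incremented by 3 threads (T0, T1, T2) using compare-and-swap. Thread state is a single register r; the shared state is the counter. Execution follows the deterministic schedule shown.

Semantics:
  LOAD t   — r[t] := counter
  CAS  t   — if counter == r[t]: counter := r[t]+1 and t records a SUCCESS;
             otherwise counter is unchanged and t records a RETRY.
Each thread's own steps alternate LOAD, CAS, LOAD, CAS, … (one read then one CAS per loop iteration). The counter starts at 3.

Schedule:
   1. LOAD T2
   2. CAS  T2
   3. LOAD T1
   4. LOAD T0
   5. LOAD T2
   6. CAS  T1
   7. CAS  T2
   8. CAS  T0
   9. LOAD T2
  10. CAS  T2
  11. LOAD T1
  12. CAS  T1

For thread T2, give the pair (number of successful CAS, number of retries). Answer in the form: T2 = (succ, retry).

T2 LOAD — after: cnt=3, r=3 — load
T2 CAS — after: cnt=4, r=3 — ok
T1 LOAD — after: cnt=4, r=4 — load
T0 LOAD — after: cnt=4, r=4 — load
T2 LOAD — after: cnt=4, r=4 — load
T1 CAS — after: cnt=5, r=4 — ok
T2 CAS — after: cnt=5, r=4 — retry
T0 CAS — after: cnt=5, r=4 — retry
T2 LOAD — after: cnt=5, r=5 — load
T2 CAS — after: cnt=6, r=5 — ok
T1 LOAD — after: cnt=6, r=6 — load
T1 CAS — after: cnt=7, r=6 — ok

T2 = (2, 1)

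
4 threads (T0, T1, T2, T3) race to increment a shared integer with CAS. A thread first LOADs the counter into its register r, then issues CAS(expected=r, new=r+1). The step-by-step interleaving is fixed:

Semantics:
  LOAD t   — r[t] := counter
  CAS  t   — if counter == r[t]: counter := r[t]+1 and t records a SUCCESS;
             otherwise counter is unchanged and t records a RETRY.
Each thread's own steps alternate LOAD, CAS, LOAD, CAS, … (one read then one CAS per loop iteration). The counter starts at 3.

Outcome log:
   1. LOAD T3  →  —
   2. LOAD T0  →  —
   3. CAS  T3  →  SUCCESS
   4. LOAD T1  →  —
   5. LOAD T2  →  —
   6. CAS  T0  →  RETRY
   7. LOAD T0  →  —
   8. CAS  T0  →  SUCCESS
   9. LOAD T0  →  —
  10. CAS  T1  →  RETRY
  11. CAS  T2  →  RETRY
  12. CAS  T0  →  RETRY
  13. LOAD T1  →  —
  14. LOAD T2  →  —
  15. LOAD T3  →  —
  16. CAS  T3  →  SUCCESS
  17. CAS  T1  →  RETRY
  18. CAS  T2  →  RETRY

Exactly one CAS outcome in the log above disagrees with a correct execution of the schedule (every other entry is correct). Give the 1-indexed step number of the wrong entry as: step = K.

step = 12

Reference trace:
[1] T3.load  rd  (counter 3, T3.r 3)
[2] T0.load  rd  (counter 3, T0.r 3)
[3] T3.cas  hit  (counter 4, T3.r 3)
[4] T1.load  rd  (counter 4, T1.r 4)
[5] T2.load  rd  (counter 4, T2.r 4)
[6] T0.cas  miss  (counter 4, T0.r 3)
[7] T0.load  rd  (counter 4, T0.r 4)
[8] T0.cas  hit  (counter 5, T0.r 4)
[9] T0.load  rd  (counter 5, T0.r 5)
[10] T1.cas  miss  (counter 5, T1.r 4)
[11] T2.cas  miss  (counter 5, T2.r 4)
[12] T0.cas  hit  (counter 6, T0.r 5)
[13] T1.load  rd  (counter 6, T1.r 6)
[14] T2.load  rd  (counter 6, T2.r 6)
[15] T3.load  rd  (counter 6, T3.r 6)
[16] T3.cas  hit  (counter 7, T3.r 6)
[17] T1.cas  miss  (counter 7, T1.r 6)
[18] T2.cas  miss  (counter 7, T2.r 6)
Flip is step 12.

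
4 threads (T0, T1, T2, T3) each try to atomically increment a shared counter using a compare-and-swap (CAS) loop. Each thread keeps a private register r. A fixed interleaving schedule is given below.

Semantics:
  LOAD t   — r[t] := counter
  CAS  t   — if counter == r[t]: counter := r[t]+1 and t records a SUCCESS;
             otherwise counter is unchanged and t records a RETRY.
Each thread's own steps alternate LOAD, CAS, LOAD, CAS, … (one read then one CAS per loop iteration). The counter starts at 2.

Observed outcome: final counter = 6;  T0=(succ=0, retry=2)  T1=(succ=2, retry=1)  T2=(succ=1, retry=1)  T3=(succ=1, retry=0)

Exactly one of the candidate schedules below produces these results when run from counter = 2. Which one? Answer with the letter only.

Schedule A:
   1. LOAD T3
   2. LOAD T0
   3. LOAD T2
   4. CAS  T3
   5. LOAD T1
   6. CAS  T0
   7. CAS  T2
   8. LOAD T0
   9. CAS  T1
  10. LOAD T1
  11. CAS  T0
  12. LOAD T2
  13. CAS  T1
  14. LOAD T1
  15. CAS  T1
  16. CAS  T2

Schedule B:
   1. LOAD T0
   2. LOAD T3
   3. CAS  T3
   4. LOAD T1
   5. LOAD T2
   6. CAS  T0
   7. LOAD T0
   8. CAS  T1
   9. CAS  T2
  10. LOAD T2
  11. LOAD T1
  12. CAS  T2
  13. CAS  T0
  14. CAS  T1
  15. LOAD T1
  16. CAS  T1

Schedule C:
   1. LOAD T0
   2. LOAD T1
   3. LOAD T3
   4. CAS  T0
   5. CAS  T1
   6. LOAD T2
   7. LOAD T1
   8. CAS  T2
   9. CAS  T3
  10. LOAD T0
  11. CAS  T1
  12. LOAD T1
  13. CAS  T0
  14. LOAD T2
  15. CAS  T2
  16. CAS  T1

Run B:
#1 T0 reads 2
#2 T3 reads 2
#3 T3 CAS(2→3) writes; counter now 3
#4 T1 reads 3
#5 T2 reads 3
#6 T0 CAS(2→3) fails; counter now 3
#7 T0 reads 3
#8 T1 CAS(3→4) writes; counter now 4
#9 T2 CAS(3→4) fails; counter now 4
#10 T2 reads 4
#11 T1 reads 4
#12 T2 CAS(4→5) writes; counter now 5
#13 T0 CAS(3→4) fails; counter now 5
#14 T1 CAS(4→5) fails; counter now 5
#15 T1 reads 5
#16 T1 CAS(5→6) writes; counter now 6

B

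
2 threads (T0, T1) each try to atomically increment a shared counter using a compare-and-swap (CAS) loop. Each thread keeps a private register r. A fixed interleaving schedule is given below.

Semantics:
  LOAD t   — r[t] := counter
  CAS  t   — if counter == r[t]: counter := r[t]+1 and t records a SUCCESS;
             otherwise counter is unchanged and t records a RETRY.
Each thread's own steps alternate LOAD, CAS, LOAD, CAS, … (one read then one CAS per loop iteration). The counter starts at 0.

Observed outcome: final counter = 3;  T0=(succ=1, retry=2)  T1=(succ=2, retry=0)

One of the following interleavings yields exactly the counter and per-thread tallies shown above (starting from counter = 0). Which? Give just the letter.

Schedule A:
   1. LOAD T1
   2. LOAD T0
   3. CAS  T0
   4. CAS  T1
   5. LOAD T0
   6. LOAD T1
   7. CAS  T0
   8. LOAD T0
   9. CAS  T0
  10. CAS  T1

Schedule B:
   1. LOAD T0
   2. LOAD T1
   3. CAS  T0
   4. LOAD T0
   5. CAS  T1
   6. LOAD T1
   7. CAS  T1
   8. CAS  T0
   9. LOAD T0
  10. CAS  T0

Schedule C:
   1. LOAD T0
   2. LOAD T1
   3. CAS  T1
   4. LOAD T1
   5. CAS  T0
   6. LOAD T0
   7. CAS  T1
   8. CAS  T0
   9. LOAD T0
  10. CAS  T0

Simulating candidate C:
step 1: T0 LOAD ⇒ load; ctr=0 reg=0
step 2: T1 LOAD ⇒ load; ctr=0 reg=0
step 3: T1 CAS ⇒ ok; ctr=1 reg=0
step 4: T1 LOAD ⇒ load; ctr=1 reg=1
step 5: T0 CAS ⇒ retry; ctr=1 reg=0
step 6: T0 LOAD ⇒ load; ctr=1 reg=1
step 7: T1 CAS ⇒ ok; ctr=2 reg=1
step 8: T0 CAS ⇒ retry; ctr=2 reg=1
step 9: T0 LOAD ⇒ load; ctr=2 reg=2
step 10: T0 CAS ⇒ ok; ctr=3 reg=2

C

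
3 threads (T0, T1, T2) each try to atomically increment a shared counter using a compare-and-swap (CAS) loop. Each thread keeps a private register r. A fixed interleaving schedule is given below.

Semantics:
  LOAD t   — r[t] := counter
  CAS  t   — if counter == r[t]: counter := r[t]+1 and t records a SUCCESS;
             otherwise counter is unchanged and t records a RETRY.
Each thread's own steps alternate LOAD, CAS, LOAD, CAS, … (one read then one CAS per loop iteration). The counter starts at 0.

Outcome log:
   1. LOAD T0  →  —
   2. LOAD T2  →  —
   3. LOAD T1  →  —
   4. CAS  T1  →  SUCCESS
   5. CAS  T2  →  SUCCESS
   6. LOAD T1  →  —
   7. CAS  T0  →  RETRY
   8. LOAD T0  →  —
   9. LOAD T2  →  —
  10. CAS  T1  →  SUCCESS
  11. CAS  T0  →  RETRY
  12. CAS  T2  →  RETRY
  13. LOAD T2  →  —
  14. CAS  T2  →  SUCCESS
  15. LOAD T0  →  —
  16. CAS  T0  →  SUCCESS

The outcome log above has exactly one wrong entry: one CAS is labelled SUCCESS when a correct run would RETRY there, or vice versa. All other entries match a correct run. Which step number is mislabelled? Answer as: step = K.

step = 5

Re-executing:
#1 T0 reads 0
#2 T2 reads 0
#3 T1 reads 0
#4 T1 CAS(0→1) writes; counter now 1
#5 T2 CAS(0→1) fails; counter now 1
#6 T1 reads 1
#7 T0 CAS(0→1) fails; counter now 1
#8 T0 reads 1
#9 T2 reads 1
#10 T1 CAS(1→2) writes; counter now 2
#11 T0 CAS(1→2) fails; counter now 2
#12 T2 CAS(1→2) fails; counter now 2
#13 T2 reads 2
#14 T2 CAS(2→3) writes; counter now 3
#15 T0 reads 3
#16 T0 CAS(3→4) writes; counter now 4
Mismatch at 5.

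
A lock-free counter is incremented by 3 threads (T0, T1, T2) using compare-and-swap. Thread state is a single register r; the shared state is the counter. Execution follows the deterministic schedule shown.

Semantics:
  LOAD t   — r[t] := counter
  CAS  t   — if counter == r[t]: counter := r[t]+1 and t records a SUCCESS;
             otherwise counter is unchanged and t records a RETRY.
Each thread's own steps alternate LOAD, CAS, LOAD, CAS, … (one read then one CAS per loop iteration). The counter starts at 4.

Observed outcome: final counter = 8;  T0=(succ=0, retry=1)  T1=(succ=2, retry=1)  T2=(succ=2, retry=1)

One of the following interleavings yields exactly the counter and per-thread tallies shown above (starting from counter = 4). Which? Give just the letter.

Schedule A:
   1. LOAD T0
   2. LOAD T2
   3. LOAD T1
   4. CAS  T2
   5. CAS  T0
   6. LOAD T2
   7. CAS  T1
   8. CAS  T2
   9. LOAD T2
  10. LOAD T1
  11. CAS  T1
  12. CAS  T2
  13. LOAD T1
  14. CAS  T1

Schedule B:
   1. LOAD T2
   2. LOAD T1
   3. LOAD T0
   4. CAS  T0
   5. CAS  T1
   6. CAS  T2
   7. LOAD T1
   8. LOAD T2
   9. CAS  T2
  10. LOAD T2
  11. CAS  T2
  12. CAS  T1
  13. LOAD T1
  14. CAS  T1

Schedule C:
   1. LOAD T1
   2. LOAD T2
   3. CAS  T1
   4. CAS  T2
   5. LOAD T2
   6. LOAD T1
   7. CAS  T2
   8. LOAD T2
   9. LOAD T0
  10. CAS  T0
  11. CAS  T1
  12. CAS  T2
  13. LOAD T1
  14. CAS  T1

A

Run A:
T0 LOAD — after: cnt=4, r=4 — load
T2 LOAD — after: cnt=4, r=4 — load
T1 LOAD — after: cnt=4, r=4 — load
T2 CAS — after: cnt=5, r=4 — ok
T0 CAS — after: cnt=5, r=4 — retry
T2 LOAD — after: cnt=5, r=5 — load
T1 CAS — after: cnt=5, r=4 — retry
T2 CAS — after: cnt=6, r=5 — ok
T2 LOAD — after: cnt=6, r=6 — load
T1 LOAD — after: cnt=6, r=6 — load
T1 CAS — after: cnt=7, r=6 — ok
T2 CAS — after: cnt=7, r=6 — retry
T1 LOAD — after: cnt=7, r=7 — load
T1 CAS — after: cnt=8, r=7 — ok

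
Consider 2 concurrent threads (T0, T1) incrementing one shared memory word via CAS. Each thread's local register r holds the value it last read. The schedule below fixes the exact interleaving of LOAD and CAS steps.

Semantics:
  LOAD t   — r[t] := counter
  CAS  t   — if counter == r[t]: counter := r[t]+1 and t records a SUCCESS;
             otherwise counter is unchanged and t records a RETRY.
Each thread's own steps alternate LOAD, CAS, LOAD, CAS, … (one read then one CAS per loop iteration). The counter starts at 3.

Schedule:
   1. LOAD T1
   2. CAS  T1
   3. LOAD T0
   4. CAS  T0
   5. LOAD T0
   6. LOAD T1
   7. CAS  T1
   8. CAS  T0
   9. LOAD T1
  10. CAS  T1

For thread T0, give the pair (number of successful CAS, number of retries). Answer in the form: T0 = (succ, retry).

T0 = (1, 1)

   1) LOAD T1:  M=3  r_T1=3
   2) CAS  T1:  M=4  r_T1=3 ✓
   3) LOAD T0:  M=4  r_T0=4
   4) CAS  T0:  M=5  r_T0=4 ✓
   5) LOAD T0:  M=5  r_T0=5
   6) LOAD T1:  M=5  r_T1=5
   7) CAS  T1:  M=6  r_T1=5 ✓
   8) CAS  T0:  M=6  r_T0=5 ✗
   9) LOAD T1:  M=6  r_T1=6
  10) CAS  T1:  M=7  r_T1=6 ✓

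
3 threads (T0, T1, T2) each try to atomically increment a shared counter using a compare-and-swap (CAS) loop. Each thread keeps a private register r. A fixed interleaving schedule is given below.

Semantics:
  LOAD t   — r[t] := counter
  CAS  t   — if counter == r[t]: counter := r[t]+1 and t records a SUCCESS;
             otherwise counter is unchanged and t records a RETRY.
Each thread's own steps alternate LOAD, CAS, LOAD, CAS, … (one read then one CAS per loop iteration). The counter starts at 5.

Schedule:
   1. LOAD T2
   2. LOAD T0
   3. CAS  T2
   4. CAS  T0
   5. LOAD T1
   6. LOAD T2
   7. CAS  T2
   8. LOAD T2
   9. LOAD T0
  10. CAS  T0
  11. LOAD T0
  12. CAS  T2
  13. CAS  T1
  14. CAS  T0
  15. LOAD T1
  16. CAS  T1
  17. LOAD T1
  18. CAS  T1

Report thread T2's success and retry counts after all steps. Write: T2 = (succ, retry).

T2 = (2, 1)

T2 LOAD — after: cnt=5, r=5 — load
T0 LOAD — after: cnt=5, r=5 — load
T2 CAS — after: cnt=6, r=5 — ok
T0 CAS — after: cnt=6, r=5 — retry
T1 LOAD — after: cnt=6, r=6 — load
T2 LOAD — after: cnt=6, r=6 — load
T2 CAS — after: cnt=7, r=6 — ok
T2 LOAD — after: cnt=7, r=7 — load
T0 LOAD — after: cnt=7, r=7 — load
T0 CAS — after: cnt=8, r=7 — ok
T0 LOAD — after: cnt=8, r=8 — load
T2 CAS — after: cnt=8, r=7 — retry
T1 CAS — after: cnt=8, r=6 — retry
T0 CAS — after: cnt=9, r=8 — ok
T1 LOAD — after: cnt=9, r=9 — load
T1 CAS — after: cnt=10, r=9 — ok
T1 LOAD — after: cnt=10, r=10 — load
T1 CAS — after: cnt=11, r=10 — ok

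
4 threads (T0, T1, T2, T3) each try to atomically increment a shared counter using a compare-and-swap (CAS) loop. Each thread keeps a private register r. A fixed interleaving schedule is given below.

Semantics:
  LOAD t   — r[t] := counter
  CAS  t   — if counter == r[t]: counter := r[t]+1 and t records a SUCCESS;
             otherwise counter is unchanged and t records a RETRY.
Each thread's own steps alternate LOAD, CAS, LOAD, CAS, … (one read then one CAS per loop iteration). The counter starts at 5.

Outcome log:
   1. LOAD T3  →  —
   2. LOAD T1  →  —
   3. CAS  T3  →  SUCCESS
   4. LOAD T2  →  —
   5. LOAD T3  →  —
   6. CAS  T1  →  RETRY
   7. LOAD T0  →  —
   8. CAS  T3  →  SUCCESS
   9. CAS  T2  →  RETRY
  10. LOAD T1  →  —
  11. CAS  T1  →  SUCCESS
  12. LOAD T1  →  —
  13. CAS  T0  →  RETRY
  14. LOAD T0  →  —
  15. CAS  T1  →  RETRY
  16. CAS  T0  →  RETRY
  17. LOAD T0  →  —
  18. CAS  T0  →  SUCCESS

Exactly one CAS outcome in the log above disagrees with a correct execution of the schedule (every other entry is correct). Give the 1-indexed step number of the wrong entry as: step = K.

step = 15

Re-executing:
   1) LOAD T3:  M=5  r_T3=5
   2) LOAD T1:  M=5  r_T1=5
   3) CAS  T3:  M=6  r_T3=5 ✓
   4) LOAD T2:  M=6  r_T2=6
   5) LOAD T3:  M=6  r_T3=6
   6) CAS  T1:  M=6  r_T1=5 ✗
   7) LOAD T0:  M=6  r_T0=6
   8) CAS  T3:  M=7  r_T3=6 ✓
   9) CAS  T2:  M=7  r_T2=6 ✗
  10) LOAD T1:  M=7  r_T1=7
  11) CAS  T1:  M=8  r_T1=7 ✓
  12) LOAD T1:  M=8  r_T1=8
  13) CAS  T0:  M=8  r_T0=6 ✗
  14) LOAD T0:  M=8  r_T0=8
  15) CAS  T1:  M=9  r_T1=8 ✓
  16) CAS  T0:  M=9  r_T0=8 ✗
  17) LOAD T0:  M=9  r_T0=9
  18) CAS  T0:  M=10  r_T0=9 ✓
Mismatch at 15.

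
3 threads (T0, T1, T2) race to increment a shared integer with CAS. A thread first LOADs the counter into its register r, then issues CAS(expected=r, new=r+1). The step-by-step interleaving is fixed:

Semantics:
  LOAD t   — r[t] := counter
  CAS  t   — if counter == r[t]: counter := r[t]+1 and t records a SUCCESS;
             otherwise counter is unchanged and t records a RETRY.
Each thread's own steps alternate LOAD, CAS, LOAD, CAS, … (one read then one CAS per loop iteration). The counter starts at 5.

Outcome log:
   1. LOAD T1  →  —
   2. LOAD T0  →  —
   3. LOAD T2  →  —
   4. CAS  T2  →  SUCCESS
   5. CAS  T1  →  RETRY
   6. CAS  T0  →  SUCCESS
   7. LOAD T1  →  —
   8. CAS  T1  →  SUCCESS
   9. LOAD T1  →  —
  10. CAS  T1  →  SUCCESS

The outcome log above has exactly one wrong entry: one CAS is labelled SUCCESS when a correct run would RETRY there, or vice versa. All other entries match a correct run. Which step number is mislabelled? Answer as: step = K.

Re-executing:
[1] T1.load  rd  (counter 5, T1.r 5)
[2] T0.load  rd  (counter 5, T0.r 5)
[3] T2.load  rd  (counter 5, T2.r 5)
[4] T2.cas  hit  (counter 6, T2.r 5)
[5] T1.cas  miss  (counter 6, T1.r 5)
[6] T0.cas  miss  (counter 6, T0.r 5)
[7] T1.load  rd  (counter 6, T1.r 6)
[8] T1.cas  hit  (counter 7, T1.r 6)
[9] T1.load  rd  (counter 7, T1.r 7)
[10] T1.cas  hit  (counter 8, T1.r 7)
Mismatch at 6.

step = 6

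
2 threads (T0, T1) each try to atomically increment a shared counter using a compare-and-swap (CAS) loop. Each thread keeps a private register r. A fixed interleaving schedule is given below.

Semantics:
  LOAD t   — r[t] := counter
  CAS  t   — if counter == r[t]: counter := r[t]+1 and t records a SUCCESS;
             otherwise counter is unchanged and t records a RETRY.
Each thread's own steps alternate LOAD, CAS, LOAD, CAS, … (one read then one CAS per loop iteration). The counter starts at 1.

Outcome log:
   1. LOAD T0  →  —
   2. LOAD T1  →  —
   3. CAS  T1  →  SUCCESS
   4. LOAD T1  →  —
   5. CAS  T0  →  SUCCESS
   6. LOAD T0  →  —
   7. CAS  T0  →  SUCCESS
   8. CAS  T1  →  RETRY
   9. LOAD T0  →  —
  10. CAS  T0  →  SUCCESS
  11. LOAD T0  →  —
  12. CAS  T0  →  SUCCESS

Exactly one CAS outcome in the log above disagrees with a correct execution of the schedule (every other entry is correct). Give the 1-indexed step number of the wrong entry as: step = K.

Re-executing:
[1] T0.load  rd  (counter 1, T0.r 1)
[2] T1.load  rd  (counter 1, T1.r 1)
[3] T1.cas  hit  (counter 2, T1.r 1)
[4] T1.load  rd  (counter 2, T1.r 2)
[5] T0.cas  miss  (counter 2, T0.r 1)
[6] T0.load  rd  (counter 2, T0.r 2)
[7] T0.cas  hit  (counter 3, T0.r 2)
[8] T1.cas  miss  (counter 3, T1.r 2)
[9] T0.load  rd  (counter 3, T0.r 3)
[10] T0.cas  hit  (counter 4, T0.r 3)
[11] T0.load  rd  (counter 4, T0.r 4)
[12] T0.cas  hit  (counter 5, T0.r 4)
Mismatch at 5.

step = 5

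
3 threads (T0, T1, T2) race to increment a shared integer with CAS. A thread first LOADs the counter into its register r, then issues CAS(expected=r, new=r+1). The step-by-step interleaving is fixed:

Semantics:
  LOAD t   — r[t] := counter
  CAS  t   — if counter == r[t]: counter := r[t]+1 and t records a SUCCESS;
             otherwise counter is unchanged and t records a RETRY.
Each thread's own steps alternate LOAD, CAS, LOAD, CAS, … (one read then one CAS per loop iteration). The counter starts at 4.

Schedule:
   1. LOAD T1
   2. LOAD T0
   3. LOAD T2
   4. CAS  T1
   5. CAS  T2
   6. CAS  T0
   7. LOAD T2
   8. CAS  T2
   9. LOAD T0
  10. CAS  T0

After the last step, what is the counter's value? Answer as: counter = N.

counter = 7

#1 T1 reads 4
#2 T0 reads 4
#3 T2 reads 4
#4 T1 CAS(4→5) writes; counter now 5
#5 T2 CAS(4→5) fails; counter now 5
#6 T0 CAS(4→5) fails; counter now 5
#7 T2 reads 5
#8 T2 CAS(5→6) writes; counter now 6
#9 T0 reads 6
#10 T0 CAS(6→7) writes; counter now 7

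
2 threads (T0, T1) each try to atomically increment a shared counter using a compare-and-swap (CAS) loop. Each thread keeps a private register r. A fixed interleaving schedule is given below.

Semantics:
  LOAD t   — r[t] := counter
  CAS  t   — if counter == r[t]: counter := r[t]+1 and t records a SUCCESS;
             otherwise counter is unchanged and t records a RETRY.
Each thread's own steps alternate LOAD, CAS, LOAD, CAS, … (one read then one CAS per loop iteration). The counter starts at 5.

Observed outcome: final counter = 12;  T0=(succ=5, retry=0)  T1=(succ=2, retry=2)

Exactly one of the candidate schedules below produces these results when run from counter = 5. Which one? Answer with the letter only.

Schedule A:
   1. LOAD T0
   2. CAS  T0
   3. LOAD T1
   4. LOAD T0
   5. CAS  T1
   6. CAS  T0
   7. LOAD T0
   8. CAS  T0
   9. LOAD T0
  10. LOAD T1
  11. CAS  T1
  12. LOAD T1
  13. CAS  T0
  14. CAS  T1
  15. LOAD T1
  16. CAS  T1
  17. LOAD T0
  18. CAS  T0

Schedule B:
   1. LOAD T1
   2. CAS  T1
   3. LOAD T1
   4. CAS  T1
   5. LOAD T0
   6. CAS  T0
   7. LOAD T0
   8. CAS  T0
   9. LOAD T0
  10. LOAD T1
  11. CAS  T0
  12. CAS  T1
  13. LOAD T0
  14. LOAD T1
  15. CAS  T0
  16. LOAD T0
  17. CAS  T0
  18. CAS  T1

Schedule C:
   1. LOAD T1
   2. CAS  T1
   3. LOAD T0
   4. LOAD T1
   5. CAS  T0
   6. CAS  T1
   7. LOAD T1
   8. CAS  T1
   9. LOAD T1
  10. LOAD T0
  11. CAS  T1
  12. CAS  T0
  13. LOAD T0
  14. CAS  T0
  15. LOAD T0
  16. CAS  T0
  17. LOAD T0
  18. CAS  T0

B

Tracing schedule B:
step 1: T1 LOAD ⇒ load; ctr=5 reg=5
step 2: T1 CAS ⇒ ok; ctr=6 reg=5
step 3: T1 LOAD ⇒ load; ctr=6 reg=6
step 4: T1 CAS ⇒ ok; ctr=7 reg=6
step 5: T0 LOAD ⇒ load; ctr=7 reg=7
step 6: T0 CAS ⇒ ok; ctr=8 reg=7
step 7: T0 LOAD ⇒ load; ctr=8 reg=8
step 8: T0 CAS ⇒ ok; ctr=9 reg=8
step 9: T0 LOAD ⇒ load; ctr=9 reg=9
step 10: T1 LOAD ⇒ load; ctr=9 reg=9
step 11: T0 CAS ⇒ ok; ctr=10 reg=9
step 12: T1 CAS ⇒ retry; ctr=10 reg=9
step 13: T0 LOAD ⇒ load; ctr=10 reg=10
step 14: T1 LOAD ⇒ load; ctr=10 reg=10
step 15: T0 CAS ⇒ ok; ctr=11 reg=10
step 16: T0 LOAD ⇒ load; ctr=11 reg=11
step 17: T0 CAS ⇒ ok; ctr=12 reg=11
step 18: T1 CAS ⇒ retry; ctr=12 reg=10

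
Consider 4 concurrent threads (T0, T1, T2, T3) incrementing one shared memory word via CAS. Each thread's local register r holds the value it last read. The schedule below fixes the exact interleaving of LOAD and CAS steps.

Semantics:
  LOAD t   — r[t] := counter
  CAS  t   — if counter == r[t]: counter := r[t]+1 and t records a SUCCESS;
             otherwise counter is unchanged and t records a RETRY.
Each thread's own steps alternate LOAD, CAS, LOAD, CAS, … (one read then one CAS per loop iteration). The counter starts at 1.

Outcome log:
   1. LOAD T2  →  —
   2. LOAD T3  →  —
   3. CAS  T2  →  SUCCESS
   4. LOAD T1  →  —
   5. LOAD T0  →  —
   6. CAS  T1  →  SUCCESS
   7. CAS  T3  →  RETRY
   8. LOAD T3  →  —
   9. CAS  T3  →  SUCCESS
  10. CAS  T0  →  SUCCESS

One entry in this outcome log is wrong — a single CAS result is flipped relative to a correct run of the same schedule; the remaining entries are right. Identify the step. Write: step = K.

step = 10

Correct run:
#1 T2 reads 1
#2 T3 reads 1
#3 T2 CAS(1→2) writes; counter now 2
#4 T1 reads 2
#5 T0 reads 2
#6 T1 CAS(2→3) writes; counter now 3
#7 T3 CAS(1→2) fails; counter now 3
#8 T3 reads 3
#9 T3 CAS(3→4) writes; counter now 4
#10 T0 CAS(2→3) fails; counter now 4
Mismatch at 10.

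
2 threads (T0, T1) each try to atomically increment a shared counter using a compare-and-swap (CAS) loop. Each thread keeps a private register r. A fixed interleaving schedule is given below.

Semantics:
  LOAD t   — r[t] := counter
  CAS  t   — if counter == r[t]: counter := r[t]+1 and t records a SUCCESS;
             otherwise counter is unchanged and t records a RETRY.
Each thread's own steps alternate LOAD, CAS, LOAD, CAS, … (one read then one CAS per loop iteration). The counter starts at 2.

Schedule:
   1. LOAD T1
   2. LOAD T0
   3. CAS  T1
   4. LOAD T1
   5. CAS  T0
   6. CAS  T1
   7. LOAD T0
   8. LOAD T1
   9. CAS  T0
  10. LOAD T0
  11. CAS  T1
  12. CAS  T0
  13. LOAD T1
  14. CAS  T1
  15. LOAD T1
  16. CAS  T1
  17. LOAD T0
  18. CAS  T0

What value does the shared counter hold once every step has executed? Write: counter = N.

counter = 9

T1 LOAD — after: cnt=2, r=2 — load
T0 LOAD — after: cnt=2, r=2 — load
T1 CAS — after: cnt=3, r=2 — ok
T1 LOAD — after: cnt=3, r=3 — load
T0 CAS — after: cnt=3, r=2 — retry
T1 CAS — after: cnt=4, r=3 — ok
T0 LOAD — after: cnt=4, r=4 — load
T1 LOAD — after: cnt=4, r=4 — load
T0 CAS — after: cnt=5, r=4 — ok
T0 LOAD — after: cnt=5, r=5 — load
T1 CAS — after: cnt=5, r=4 — retry
T0 CAS — after: cnt=6, r=5 — ok
T1 LOAD — after: cnt=6, r=6 — load
T1 CAS — after: cnt=7, r=6 — ok
T1 LOAD — after: cnt=7, r=7 — load
T1 CAS — after: cnt=8, r=7 — ok
T0 LOAD — after: cnt=8, r=8 — load
T0 CAS — after: cnt=9, r=8 — ok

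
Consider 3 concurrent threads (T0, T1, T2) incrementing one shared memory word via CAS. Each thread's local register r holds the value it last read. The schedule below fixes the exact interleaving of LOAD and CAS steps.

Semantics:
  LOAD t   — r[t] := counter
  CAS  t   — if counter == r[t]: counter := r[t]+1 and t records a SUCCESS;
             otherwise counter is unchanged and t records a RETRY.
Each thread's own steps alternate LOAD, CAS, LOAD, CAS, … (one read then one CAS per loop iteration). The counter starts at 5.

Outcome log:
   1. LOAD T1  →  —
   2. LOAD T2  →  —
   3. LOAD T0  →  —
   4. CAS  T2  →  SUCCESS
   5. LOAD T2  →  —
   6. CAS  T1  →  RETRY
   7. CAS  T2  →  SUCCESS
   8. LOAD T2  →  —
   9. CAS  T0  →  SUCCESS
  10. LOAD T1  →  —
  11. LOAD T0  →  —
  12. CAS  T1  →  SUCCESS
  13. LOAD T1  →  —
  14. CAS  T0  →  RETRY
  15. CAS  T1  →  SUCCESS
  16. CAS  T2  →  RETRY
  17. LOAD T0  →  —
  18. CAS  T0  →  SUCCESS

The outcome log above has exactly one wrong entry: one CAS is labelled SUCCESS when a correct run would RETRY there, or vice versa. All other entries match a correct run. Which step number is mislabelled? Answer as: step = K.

Reference trace:
step 1: T1 LOAD ⇒ load; ctr=5 reg=5
step 2: T2 LOAD ⇒ load; ctr=5 reg=5
step 3: T0 LOAD ⇒ load; ctr=5 reg=5
step 4: T2 CAS ⇒ ok; ctr=6 reg=5
step 5: T2 LOAD ⇒ load; ctr=6 reg=6
step 6: T1 CAS ⇒ retry; ctr=6 reg=5
step 7: T2 CAS ⇒ ok; ctr=7 reg=6
step 8: T2 LOAD ⇒ load; ctr=7 reg=7
step 9: T0 CAS ⇒ retry; ctr=7 reg=5
step 10: T1 LOAD ⇒ load; ctr=7 reg=7
step 11: T0 LOAD ⇒ load; ctr=7 reg=7
step 12: T1 CAS ⇒ ok; ctr=8 reg=7
step 13: T1 LOAD ⇒ load; ctr=8 reg=8
step 14: T0 CAS ⇒ retry; ctr=8 reg=7
step 15: T1 CAS ⇒ ok; ctr=9 reg=8
step 16: T2 CAS ⇒ retry; ctr=9 reg=7
step 17: T0 LOAD ⇒ load; ctr=9 reg=9
step 18: T0 CAS ⇒ ok; ctr=10 reg=9
Log disagrees first at step 9.

step = 9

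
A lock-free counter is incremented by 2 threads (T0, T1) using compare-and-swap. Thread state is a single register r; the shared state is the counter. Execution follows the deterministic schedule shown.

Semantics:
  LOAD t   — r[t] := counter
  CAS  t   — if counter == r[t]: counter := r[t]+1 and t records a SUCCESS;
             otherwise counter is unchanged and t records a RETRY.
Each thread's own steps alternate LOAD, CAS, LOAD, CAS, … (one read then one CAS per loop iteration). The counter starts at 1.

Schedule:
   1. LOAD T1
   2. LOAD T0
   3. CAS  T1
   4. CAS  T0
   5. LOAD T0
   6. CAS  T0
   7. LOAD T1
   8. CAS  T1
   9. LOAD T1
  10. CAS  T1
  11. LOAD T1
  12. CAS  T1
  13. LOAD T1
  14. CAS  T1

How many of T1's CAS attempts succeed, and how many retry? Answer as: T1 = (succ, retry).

step 1: T1 LOAD ⇒ load; ctr=1 reg=1
step 2: T0 LOAD ⇒ load; ctr=1 reg=1
step 3: T1 CAS ⇒ ok; ctr=2 reg=1
step 4: T0 CAS ⇒ retry; ctr=2 reg=1
step 5: T0 LOAD ⇒ load; ctr=2 reg=2
step 6: T0 CAS ⇒ ok; ctr=3 reg=2
step 7: T1 LOAD ⇒ load; ctr=3 reg=3
step 8: T1 CAS ⇒ ok; ctr=4 reg=3
step 9: T1 LOAD ⇒ load; ctr=4 reg=4
step 10: T1 CAS ⇒ ok; ctr=5 reg=4
step 11: T1 LOAD ⇒ load; ctr=5 reg=5
step 12: T1 CAS ⇒ ok; ctr=6 reg=5
step 13: T1 LOAD ⇒ load; ctr=6 reg=6
step 14: T1 CAS ⇒ ok; ctr=7 reg=6

T1 = (5, 0)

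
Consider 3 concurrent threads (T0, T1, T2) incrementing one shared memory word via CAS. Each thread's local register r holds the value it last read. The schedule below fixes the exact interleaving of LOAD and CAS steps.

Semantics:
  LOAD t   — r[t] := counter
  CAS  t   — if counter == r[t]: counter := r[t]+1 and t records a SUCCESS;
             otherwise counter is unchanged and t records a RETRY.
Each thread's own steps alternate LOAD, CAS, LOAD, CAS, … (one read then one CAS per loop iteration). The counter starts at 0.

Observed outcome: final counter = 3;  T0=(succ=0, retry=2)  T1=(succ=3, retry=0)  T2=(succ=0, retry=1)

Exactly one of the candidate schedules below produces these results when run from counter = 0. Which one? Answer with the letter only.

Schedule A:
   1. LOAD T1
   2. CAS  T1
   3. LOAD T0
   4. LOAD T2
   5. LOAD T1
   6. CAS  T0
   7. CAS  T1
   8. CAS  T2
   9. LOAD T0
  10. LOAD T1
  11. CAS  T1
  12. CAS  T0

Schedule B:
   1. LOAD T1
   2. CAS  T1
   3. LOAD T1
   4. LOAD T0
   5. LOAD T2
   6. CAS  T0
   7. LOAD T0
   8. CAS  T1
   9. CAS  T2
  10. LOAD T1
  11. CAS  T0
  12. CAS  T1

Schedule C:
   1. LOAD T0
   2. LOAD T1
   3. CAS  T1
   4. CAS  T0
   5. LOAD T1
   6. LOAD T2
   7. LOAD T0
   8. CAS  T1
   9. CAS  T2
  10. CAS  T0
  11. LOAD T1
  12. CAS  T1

Tracing schedule C:
[1] T0.load  rd  (counter 0, T0.r 0)
[2] T1.load  rd  (counter 0, T1.r 0)
[3] T1.cas  hit  (counter 1, T1.r 0)
[4] T0.cas  miss  (counter 1, T0.r 0)
[5] T1.load  rd  (counter 1, T1.r 1)
[6] T2.load  rd  (counter 1, T2.r 1)
[7] T0.load  rd  (counter 1, T0.r 1)
[8] T1.cas  hit  (counter 2, T1.r 1)
[9] T2.cas  miss  (counter 2, T2.r 1)
[10] T0.cas  miss  (counter 2, T0.r 1)
[11] T1.load  rd  (counter 2, T1.r 2)
[12] T1.cas  hit  (counter 3, T1.r 2)

C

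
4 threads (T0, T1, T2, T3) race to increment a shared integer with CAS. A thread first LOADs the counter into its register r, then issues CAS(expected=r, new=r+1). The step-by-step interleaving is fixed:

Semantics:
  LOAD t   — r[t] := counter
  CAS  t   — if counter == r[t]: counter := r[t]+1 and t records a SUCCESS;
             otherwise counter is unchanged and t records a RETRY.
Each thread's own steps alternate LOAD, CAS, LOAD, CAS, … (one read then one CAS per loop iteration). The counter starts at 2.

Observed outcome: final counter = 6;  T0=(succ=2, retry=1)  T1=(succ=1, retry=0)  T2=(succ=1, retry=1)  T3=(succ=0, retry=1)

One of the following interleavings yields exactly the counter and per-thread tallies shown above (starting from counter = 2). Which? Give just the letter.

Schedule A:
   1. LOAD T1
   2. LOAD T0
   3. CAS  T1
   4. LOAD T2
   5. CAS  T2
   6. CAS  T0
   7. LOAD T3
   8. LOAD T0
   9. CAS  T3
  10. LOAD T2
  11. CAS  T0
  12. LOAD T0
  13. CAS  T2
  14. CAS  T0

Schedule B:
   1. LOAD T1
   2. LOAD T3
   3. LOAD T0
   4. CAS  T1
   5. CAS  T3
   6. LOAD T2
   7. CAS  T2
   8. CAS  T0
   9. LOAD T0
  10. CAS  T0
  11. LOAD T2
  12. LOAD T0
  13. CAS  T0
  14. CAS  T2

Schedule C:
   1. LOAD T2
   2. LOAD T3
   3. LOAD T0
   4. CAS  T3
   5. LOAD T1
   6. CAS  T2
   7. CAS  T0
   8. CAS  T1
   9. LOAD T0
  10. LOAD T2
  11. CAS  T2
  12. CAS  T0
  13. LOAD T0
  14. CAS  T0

B

Run B:
1. LOAD T1 → mem=2 r[T1]=2 [LOAD]
2. LOAD T3 → mem=2 r[T3]=2 [LOAD]
3. LOAD T0 → mem=2 r[T0]=2 [LOAD]
4. CAS T1 → mem=3 r[T1]=2 [OK]
5. CAS T3 → mem=3 r[T3]=2 [RETRY]
6. LOAD T2 → mem=3 r[T2]=3 [LOAD]
7. CAS T2 → mem=4 r[T2]=3 [OK]
8. CAS T0 → mem=4 r[T0]=2 [RETRY]
9. LOAD T0 → mem=4 r[T0]=4 [LOAD]
10. CAS T0 → mem=5 r[T0]=4 [OK]
11. LOAD T2 → mem=5 r[T2]=5 [LOAD]
12. LOAD T0 → mem=5 r[T0]=5 [LOAD]
13. CAS T0 → mem=6 r[T0]=5 [OK]
14. CAS T2 → mem=6 r[T2]=5 [RETRY]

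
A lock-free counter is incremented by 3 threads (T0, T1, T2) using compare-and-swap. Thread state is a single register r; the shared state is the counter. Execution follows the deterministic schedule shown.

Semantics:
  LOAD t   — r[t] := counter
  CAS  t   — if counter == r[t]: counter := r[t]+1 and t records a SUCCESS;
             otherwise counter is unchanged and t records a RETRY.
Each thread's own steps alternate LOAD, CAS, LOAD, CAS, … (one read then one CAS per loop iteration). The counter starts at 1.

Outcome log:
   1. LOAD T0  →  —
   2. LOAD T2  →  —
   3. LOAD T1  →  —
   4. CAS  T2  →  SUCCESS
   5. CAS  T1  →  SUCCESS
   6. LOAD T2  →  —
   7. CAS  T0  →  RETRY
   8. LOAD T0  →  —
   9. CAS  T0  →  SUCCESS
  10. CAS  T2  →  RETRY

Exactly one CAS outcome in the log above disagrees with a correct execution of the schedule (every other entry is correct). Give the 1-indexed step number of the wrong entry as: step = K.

Re-executing:
[1] T0.load  rd  (counter 1, T0.r 1)
[2] T2.load  rd  (counter 1, T2.r 1)
[3] T1.load  rd  (counter 1, T1.r 1)
[4] T2.cas  hit  (counter 2, T2.r 1)
[5] T1.cas  miss  (counter 2, T1.r 1)
[6] T2.load  rd  (counter 2, T2.r 2)
[7] T0.cas  miss  (counter 2, T0.r 1)
[8] T0.load  rd  (counter 2, T0.r 2)
[9] T0.cas  hit  (counter 3, T0.r 2)
[10] T2.cas  miss  (counter 3, T2.r 2)
Log disagrees first at step 5.

step = 5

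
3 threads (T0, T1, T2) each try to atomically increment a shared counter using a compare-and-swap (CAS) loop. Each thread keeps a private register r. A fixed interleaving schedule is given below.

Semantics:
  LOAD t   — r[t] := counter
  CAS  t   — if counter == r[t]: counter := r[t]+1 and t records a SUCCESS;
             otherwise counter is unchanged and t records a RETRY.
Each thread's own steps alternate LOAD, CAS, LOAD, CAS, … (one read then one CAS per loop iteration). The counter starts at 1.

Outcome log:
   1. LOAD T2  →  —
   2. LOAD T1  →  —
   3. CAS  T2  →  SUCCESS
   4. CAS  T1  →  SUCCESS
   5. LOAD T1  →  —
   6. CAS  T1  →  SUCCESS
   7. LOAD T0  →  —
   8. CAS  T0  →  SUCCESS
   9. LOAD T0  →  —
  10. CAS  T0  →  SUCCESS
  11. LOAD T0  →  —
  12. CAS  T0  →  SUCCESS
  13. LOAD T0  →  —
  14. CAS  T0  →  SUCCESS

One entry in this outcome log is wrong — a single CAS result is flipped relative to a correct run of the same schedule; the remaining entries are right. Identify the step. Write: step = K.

step = 4

Reference trace:
   1) LOAD T2:  M=1  r_T2=1
   2) LOAD T1:  M=1  r_T1=1
   3) CAS  T2:  M=2  r_T2=1 ✓
   4) CAS  T1:  M=2  r_T1=1 ✗
   5) LOAD T1:  M=2  r_T1=2
   6) CAS  T1:  M=3  r_T1=2 ✓
   7) LOAD T0:  M=3  r_T0=3
   8) CAS  T0:  M=4  r_T0=3 ✓
   9) LOAD T0:  M=4  r_T0=4
  10) CAS  T0:  M=5  r_T0=4 ✓
  11) LOAD T0:  M=5  r_T0=5
  12) CAS  T0:  M=6  r_T0=5 ✓
  13) LOAD T0:  M=6  r_T0=6
  14) CAS  T0:  M=7  r_T0=6 ✓
Flip is step 4.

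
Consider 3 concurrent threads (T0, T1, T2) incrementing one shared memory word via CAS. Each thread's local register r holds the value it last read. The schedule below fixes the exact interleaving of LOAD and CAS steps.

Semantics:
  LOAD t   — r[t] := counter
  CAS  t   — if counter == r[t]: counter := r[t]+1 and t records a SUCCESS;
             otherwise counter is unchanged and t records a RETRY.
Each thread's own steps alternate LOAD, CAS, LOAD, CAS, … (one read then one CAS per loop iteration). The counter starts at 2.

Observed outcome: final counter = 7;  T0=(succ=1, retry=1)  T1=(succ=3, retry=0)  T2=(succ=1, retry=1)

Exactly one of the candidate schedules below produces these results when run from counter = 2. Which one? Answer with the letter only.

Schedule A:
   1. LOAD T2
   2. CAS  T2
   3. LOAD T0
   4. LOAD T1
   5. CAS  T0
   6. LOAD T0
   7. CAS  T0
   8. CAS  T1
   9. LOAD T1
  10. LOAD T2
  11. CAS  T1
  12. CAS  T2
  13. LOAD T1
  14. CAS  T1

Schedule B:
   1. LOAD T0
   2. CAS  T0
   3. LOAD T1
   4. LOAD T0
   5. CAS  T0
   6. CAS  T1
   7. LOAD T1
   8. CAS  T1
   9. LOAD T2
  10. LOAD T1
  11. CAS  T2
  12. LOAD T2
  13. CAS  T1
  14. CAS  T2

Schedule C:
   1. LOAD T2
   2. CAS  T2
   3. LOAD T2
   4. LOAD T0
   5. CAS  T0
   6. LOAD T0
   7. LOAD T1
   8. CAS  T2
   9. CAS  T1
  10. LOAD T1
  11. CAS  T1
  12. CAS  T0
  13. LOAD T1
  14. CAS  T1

C

Run C:
   1) LOAD T2:  M=2  r_T2=2
   2) CAS  T2:  M=3  r_T2=2 ✓
   3) LOAD T2:  M=3  r_T2=3
   4) LOAD T0:  M=3  r_T0=3
   5) CAS  T0:  M=4  r_T0=3 ✓
   6) LOAD T0:  M=4  r_T0=4
   7) LOAD T1:  M=4  r_T1=4
   8) CAS  T2:  M=4  r_T2=3 ✗
   9) CAS  T1:  M=5  r_T1=4 ✓
  10) LOAD T1:  M=5  r_T1=5
  11) CAS  T1:  M=6  r_T1=5 ✓
  12) CAS  T0:  M=6  r_T0=4 ✗
  13) LOAD T1:  M=6  r_T1=6
  14) CAS  T1:  M=7  r_T1=6 ✓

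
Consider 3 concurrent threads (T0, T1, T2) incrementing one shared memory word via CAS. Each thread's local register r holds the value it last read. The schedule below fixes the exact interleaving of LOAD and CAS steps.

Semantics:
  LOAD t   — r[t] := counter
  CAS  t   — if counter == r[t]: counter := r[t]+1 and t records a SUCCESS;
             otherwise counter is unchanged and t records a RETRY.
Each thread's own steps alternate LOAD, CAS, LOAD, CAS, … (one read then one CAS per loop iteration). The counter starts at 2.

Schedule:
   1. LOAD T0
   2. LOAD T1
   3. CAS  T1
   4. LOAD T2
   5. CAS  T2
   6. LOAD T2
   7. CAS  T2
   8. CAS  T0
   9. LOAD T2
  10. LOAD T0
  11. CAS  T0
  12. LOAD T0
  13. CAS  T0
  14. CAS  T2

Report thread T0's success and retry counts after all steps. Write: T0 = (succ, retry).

T0 = (2, 1)

step 1: T0 LOAD ⇒ load; ctr=2 reg=2
step 2: T1 LOAD ⇒ load; ctr=2 reg=2
step 3: T1 CAS ⇒ ok; ctr=3 reg=2
step 4: T2 LOAD ⇒ load; ctr=3 reg=3
step 5: T2 CAS ⇒ ok; ctr=4 reg=3
step 6: T2 LOAD ⇒ load; ctr=4 reg=4
step 7: T2 CAS ⇒ ok; ctr=5 reg=4
step 8: T0 CAS ⇒ retry; ctr=5 reg=2
step 9: T2 LOAD ⇒ load; ctr=5 reg=5
step 10: T0 LOAD ⇒ load; ctr=5 reg=5
step 11: T0 CAS ⇒ ok; ctr=6 reg=5
step 12: T0 LOAD ⇒ load; ctr=6 reg=6
step 13: T0 CAS ⇒ ok; ctr=7 reg=6
step 14: T2 CAS ⇒ retry; ctr=7 reg=5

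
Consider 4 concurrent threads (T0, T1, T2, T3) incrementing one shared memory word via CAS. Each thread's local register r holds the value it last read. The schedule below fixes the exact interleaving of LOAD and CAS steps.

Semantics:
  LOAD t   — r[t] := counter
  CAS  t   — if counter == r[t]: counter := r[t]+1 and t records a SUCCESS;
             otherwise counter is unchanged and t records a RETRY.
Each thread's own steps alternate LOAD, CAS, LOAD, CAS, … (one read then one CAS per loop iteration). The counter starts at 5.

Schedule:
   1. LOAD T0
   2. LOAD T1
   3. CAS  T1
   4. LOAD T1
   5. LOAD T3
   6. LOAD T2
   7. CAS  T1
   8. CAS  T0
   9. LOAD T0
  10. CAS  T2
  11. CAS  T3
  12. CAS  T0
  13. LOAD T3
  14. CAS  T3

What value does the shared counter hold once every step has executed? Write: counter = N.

counter = 9

T0 LOAD — after: cnt=5, r=5 — load
T1 LOAD — after: cnt=5, r=5 — load
T1 CAS — after: cnt=6, r=5 — ok
T1 LOAD — after: cnt=6, r=6 — load
T3 LOAD — after: cnt=6, r=6 — load
T2 LOAD — after: cnt=6, r=6 — load
T1 CAS — after: cnt=7, r=6 — ok
T0 CAS — after: cnt=7, r=5 — retry
T0 LOAD — after: cnt=7, r=7 — load
T2 CAS — after: cnt=7, r=6 — retry
T3 CAS — after: cnt=7, r=6 — retry
T0 CAS — after: cnt=8, r=7 — ok
T3 LOAD — after: cnt=8, r=8 — load
T3 CAS — after: cnt=9, r=8 — ok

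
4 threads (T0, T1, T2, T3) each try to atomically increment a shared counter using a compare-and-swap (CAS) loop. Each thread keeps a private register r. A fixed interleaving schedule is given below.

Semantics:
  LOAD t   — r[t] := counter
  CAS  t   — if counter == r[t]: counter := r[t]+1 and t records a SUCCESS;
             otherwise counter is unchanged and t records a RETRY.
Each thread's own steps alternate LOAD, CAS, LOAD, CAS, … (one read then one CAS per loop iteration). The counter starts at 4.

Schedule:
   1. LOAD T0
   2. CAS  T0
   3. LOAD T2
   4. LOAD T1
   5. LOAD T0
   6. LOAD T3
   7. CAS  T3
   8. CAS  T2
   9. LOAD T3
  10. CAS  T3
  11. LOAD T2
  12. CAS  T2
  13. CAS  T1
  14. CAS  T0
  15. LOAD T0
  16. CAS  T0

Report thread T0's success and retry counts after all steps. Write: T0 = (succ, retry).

   1) LOAD T0:  M=4  r_T0=4
   2) CAS  T0:  M=5  r_T0=4 ✓
   3) LOAD T2:  M=5  r_T2=5
   4) LOAD T1:  M=5  r_T1=5
   5) LOAD T0:  M=5  r_T0=5
   6) LOAD T3:  M=5  r_T3=5
   7) CAS  T3:  M=6  r_T3=5 ✓
   8) CAS  T2:  M=6  r_T2=5 ✗
   9) LOAD T3:  M=6  r_T3=6
  10) CAS  T3:  M=7  r_T3=6 ✓
  11) LOAD T2:  M=7  r_T2=7
  12) CAS  T2:  M=8  r_T2=7 ✓
  13) CAS  T1:  M=8  r_T1=5 ✗
  14) CAS  T0:  M=8  r_T0=5 ✗
  15) LOAD T0:  M=8  r_T0=8
  16) CAS  T0:  M=9  r_T0=8 ✓

T0 = (2, 1)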